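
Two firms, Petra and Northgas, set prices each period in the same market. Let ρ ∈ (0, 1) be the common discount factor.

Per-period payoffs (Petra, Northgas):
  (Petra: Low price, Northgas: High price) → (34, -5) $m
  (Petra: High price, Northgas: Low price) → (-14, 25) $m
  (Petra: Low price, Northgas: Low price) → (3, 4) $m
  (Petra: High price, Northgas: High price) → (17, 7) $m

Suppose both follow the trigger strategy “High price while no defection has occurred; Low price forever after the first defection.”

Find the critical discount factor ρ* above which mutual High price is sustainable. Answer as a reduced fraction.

Petra: cooperation gives 17 each period; deviation gives 34 once then 3 forever.
  17/(1−ρ) ≥ 34 + 3ρ/(1−ρ) ⇒ ρ ≥ 17/31.
Northgas: cooperation gives 7 each period; deviation gives 25 once then 4 forever.
  ρ ≥ 18/21 = 6/7.
Both must hold, so the binding constraint is Northgas's: ρ ≥ 6/7.

6/7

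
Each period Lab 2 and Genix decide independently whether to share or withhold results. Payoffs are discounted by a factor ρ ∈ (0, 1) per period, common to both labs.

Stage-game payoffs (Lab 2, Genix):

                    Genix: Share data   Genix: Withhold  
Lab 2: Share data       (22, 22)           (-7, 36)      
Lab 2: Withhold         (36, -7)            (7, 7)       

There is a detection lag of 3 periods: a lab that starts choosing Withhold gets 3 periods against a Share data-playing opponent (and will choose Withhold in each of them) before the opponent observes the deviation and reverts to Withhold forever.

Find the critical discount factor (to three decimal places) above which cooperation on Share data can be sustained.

0.784

The best deviation is to choose Withhold for all 3 undetected periods, earning 36 each, then 7 forever once detected.
Deviation value: 36(1−ρ^3)/(1−ρ) + 7ρ^3/(1−ρ); cooperation value: 22/(1−ρ).
IC: 22 ≥ 36(1−ρ^3) + 7ρ^3 = 36 − 29ρ^3.
So ρ^3 ≥ 14/29, giving ρ ≥ (14/29)^(1/3) ≈ 0.784.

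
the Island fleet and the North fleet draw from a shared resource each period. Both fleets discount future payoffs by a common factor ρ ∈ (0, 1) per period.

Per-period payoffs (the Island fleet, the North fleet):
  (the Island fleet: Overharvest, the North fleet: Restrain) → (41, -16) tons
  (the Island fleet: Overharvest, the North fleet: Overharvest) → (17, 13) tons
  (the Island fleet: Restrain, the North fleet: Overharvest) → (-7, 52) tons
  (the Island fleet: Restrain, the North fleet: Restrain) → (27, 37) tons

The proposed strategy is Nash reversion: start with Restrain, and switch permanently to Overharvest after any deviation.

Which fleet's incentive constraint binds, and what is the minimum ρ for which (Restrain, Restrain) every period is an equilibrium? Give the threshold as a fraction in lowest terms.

the Island fleet; ρ ≥ 7/12

the Island fleet's threshold: (41−27)/(41−17) = 7/12.
the North fleet's threshold: (52−37)/(52−13) = 5/13.
7/12 > 5/13, so the Island fleet binds and ρ* = 7/12.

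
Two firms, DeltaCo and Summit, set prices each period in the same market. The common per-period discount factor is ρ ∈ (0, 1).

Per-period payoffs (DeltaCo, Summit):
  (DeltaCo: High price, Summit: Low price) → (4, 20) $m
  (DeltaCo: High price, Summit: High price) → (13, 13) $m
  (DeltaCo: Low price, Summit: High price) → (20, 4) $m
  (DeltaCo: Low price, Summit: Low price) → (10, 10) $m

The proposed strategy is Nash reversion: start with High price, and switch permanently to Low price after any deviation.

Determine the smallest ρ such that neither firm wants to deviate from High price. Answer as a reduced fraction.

Cooperation forever yields 13 each period: 13/(1−ρ).
Deviating yields 20 once, then 10 forever: 20 + 10ρ/(1−ρ).
No profitable deviation requires 13/(1−ρ) ≥ 20 + 10ρ/(1−ρ).
Multiplying by (1−ρ): 13 ≥ 20(1−ρ) + 10ρ = 20 − 10ρ.
So 10ρ ≥ 7, i.e. ρ ≥ 7/10.

7/10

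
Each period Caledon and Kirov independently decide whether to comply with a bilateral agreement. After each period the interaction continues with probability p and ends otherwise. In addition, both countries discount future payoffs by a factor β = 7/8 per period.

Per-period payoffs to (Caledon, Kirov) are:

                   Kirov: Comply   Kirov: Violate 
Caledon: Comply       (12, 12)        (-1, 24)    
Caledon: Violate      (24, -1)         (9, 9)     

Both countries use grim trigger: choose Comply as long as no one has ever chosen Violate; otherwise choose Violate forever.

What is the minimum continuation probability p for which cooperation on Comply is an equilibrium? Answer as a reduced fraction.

With continuation probability p and discount β, the effective per-period discount factor is βp.
Grim-trigger IC: βp ≥ (24−12)/(24−9) = 4/5.
So p ≥ (4/5)/(7/8) = 32/35.

32/35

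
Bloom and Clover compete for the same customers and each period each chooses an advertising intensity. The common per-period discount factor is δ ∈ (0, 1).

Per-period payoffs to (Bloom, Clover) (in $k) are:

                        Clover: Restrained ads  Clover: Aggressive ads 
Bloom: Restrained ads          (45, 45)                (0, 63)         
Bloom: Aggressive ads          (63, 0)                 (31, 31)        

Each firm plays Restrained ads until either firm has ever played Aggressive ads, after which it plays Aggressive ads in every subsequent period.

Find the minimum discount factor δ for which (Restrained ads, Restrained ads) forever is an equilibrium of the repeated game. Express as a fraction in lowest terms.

Under grim trigger the critical discount factor is (T−C)/(T−P) with T = 63, C = 45, P = 31.
δ* = (63−45)/(63−31) = 18/32 = 9/16.

9/16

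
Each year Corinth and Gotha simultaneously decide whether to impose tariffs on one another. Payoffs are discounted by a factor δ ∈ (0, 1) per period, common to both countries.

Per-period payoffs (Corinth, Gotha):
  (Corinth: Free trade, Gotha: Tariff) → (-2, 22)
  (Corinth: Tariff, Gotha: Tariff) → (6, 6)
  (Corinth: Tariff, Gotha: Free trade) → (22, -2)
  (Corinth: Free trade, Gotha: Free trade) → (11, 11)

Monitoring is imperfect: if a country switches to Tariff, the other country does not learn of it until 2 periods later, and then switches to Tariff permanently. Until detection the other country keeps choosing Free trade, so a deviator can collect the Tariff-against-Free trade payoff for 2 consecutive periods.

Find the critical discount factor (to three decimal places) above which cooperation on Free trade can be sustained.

A deviator earns 22 for 2 periods, then 6 forever; cooperating earns 11 forever. Multiplying the IC by (1−δ):
11 ≥ 22(1−δ^2) + 6δ^2, so 16·δ^2 ≥ 11 and δ^2 ≥ 11/16.
δ ≥ (11/16)^(1/2) ≈ 0.829.

0.829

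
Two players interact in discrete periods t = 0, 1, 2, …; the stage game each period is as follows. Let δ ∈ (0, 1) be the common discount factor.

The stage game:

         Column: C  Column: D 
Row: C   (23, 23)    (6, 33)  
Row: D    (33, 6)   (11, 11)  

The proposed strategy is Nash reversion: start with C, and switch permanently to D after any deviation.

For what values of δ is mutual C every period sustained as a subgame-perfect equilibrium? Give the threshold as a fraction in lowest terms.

One-period gain from deviating is 33 − 23 = 10. The loss is 23 − 11 = 12 in every subsequent period, with present value 12·δ/(1−δ).
Deviation is unprofitable when 12·δ/(1−δ) ≥ 10, i.e. δ/(1−δ) ≥ 5/6.
Equivalently δ ≥ 10/(10+12) = 5/11.

5/11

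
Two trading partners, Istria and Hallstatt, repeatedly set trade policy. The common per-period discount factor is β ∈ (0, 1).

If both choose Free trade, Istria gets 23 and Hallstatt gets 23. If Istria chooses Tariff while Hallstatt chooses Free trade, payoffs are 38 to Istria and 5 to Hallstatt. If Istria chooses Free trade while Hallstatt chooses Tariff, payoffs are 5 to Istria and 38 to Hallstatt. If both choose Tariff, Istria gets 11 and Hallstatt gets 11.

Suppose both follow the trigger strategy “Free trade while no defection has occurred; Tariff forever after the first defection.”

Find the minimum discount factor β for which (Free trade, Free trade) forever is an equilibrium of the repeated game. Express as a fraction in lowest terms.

5/9

One-period gain from deviating is 38 − 23 = 15. The loss is 23 − 11 = 12 in every subsequent period, with present value 12·β/(1−β).
Deviation is unprofitable when 12·β/(1−β) ≥ 15, i.e. β/(1−β) ≥ 5/4.
Equivalently β ≥ 15/(15+12) = 5/9.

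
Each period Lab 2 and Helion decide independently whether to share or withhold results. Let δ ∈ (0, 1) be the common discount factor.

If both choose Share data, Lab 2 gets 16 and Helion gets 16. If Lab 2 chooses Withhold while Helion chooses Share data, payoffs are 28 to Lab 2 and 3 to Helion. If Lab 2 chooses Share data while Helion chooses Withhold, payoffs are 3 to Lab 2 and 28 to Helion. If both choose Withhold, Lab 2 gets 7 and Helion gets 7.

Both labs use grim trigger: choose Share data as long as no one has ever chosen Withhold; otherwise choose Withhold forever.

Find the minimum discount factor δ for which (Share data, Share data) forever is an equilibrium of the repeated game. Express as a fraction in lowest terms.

Cooperation forever yields 16 each period: 16/(1−δ).
Deviating yields 28 once, then 7 forever: 28 + 7δ/(1−δ).
No profitable deviation requires 16/(1−δ) ≥ 28 + 7δ/(1−δ).
Multiplying by (1−δ): 16 ≥ 28(1−δ) + 7δ = 28 − 21δ.
So 21δ ≥ 12, i.e. δ ≥ 12/21 = 4/7.

4/7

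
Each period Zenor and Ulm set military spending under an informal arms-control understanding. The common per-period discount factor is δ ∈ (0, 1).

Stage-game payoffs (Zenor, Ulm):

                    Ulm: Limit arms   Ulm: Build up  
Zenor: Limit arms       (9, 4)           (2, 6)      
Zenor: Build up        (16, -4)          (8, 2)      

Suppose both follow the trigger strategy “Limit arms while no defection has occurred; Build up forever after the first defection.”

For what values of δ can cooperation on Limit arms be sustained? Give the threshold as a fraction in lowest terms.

7/8

For Zenor: deviation gain 16−9 = 7, per-period punishment loss 9−8 = 1. IC gives δ ≥ 7/8.
For Ulm: gain 2, loss 2 per period, so δ ≥ 2/4 = 1/2.
The tighter constraint is Zenor's, so cooperation needs δ ≥ 7/8.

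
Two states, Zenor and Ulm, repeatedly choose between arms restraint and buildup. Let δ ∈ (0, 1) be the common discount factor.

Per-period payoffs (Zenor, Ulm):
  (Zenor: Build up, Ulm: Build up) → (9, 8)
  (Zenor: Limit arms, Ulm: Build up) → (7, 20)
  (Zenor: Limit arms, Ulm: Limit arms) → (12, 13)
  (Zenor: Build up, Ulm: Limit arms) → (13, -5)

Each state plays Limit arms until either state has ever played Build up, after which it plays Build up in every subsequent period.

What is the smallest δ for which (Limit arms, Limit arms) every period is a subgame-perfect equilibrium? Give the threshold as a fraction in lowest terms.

7/12

For Zenor: deviation gain 13−12 = 1, per-period punishment loss 12−9 = 3. IC gives δ ≥ 1/4.
For Ulm: gain 7, loss 5 per period, so δ ≥ 7/12.
The tighter constraint is Ulm's, so cooperation needs δ ≥ 7/12.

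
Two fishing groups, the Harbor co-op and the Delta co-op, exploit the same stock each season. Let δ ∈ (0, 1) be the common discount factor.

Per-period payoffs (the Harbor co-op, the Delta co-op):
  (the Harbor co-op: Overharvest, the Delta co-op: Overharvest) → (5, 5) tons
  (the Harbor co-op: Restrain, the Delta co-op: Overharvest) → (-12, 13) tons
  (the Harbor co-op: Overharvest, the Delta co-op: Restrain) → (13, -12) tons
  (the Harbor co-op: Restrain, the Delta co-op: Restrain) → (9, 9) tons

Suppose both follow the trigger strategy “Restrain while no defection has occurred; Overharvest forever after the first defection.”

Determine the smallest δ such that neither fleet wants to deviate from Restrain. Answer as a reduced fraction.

1/2

9/(1−δ) ≥ 13 + 5δ/(1−δ)
9 ≥ 13 − 8δ
δ ≥ 4/8 = 1/2.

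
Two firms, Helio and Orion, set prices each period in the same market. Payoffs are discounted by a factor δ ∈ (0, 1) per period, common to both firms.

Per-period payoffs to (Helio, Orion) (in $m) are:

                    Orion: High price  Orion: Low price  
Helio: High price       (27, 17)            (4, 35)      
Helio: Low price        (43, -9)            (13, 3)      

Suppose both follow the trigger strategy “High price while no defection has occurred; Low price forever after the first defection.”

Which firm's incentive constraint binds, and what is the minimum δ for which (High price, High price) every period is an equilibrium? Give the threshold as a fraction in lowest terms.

Helio: cooperation gives 27 each period; deviation gives 43 once then 13 forever.
  27/(1−δ) ≥ 43 + 13δ/(1−δ) ⇒ δ ≥ 16/30 = 8/15.
Orion: cooperation gives 17 each period; deviation gives 35 once then 3 forever.
  δ ≥ 18/32 = 9/16.
Both must hold, so the binding constraint is Orion's: δ ≥ 9/16.

Orion; δ ≥ 9/16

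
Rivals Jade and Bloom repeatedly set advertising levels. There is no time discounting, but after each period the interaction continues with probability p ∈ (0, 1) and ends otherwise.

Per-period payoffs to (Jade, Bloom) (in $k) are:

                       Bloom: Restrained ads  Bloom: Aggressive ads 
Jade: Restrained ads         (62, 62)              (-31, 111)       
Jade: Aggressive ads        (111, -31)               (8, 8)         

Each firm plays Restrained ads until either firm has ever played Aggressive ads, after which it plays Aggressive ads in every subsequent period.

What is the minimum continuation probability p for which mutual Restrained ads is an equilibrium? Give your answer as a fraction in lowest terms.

49/103

With no time discounting, the continuation probability p plays the role of the discount factor.
Grim-trigger IC: 62/(1−p) ≥ 111 + 8p/(1−p) ⇒ p ≥ (111−62)/(111−8) = 49/103.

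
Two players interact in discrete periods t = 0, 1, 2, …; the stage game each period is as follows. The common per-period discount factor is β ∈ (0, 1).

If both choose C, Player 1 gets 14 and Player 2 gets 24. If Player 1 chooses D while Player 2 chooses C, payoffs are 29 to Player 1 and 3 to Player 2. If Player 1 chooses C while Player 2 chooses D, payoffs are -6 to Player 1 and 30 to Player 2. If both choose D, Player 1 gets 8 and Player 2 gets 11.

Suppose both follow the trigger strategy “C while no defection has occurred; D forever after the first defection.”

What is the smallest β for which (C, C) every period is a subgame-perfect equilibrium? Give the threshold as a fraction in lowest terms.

5/7

Player 1: cooperation gives 14 each period; deviation gives 29 once then 8 forever.
  14/(1−β) ≥ 29 + 8β/(1−β) ⇒ β ≥ 15/21 = 5/7.
Player 2: cooperation gives 24 each period; deviation gives 30 once then 11 forever.
  β ≥ 6/19.
Both must hold, so the binding constraint is Player 1's: β ≥ 5/7.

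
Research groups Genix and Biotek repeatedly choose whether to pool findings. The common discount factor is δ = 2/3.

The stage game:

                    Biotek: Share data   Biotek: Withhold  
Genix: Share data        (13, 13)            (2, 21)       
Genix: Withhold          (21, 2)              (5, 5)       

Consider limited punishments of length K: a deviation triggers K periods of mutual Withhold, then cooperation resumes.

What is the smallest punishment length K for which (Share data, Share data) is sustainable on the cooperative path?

No profitable deviation requires (13−5)(δ+…+δ^K) ≥ 21−13, i.e. δ+…+δ^K ≥ 1 ≈ 1.0000.
With δ = 2/3, the partial sums are K=1: 0.6667, K=2: 1.1111.
K = 2 is the first length at which the sum reaches 1.0000.

2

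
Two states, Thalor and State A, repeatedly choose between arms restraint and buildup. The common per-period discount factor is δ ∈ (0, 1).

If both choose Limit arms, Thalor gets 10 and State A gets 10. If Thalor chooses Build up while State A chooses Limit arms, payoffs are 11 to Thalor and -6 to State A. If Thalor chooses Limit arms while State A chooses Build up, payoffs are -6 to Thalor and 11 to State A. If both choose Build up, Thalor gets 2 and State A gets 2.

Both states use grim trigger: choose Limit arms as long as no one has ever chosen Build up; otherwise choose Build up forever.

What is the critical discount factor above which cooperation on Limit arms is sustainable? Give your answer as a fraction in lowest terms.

10/(1−δ) ≥ 11 + 2δ/(1−δ)
10 ≥ 11 − 9δ
δ ≥ 1/9.

1/9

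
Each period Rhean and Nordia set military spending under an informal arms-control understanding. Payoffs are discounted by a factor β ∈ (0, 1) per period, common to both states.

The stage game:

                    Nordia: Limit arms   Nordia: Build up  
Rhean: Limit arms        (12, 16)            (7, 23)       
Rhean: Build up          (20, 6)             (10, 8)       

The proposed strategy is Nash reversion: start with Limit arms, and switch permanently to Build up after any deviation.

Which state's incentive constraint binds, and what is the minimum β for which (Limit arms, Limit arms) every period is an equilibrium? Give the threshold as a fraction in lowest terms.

Rhean: cooperation gives 12 each period; deviation gives 20 once then 10 forever.
  12/(1−β) ≥ 20 + 10β/(1−β) ⇒ β ≥ 8/10 = 4/5.
Nordia: cooperation gives 16 each period; deviation gives 23 once then 8 forever.
  β ≥ 7/15.
Both must hold, so the binding constraint is Rhean's: β ≥ 4/5.

Rhean; β ≥ 4/5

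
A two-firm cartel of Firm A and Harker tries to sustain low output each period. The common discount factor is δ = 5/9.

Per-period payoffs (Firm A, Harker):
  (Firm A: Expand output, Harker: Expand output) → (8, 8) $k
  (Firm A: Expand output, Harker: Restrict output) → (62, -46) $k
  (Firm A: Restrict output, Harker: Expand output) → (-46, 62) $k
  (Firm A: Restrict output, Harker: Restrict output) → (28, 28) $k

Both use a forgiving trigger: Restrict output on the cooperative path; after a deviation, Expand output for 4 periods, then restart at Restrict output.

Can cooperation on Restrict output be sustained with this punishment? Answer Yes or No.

Comparing payoff streams over the 5 periods until play realigns: cooperate → 28(1+δ+…+δ^4); deviate → 62 + 8(δ+…+δ^4).
Cooperation is sustained iff (28−8)(δ+…+δ^4) ≥ 62−28.
δ+…+δ^4 = 5/9·(1−(5/9)^4)/(1−5/9) = 1.1309, and (62−28)/(28−8) = 1.7000.
1.1309 < 1.7000, so cooperation is not sustainable.

No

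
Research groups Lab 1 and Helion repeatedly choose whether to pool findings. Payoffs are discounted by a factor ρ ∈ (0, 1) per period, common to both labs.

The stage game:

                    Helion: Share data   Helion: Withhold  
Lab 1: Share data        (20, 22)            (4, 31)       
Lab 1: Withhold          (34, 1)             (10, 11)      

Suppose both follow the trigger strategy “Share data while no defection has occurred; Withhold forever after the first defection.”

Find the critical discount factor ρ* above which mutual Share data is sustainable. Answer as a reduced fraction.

7/12

Lab 1: cooperation gives 20 each period; deviation gives 34 once then 10 forever.
  20/(1−ρ) ≥ 34 + 10ρ/(1−ρ) ⇒ ρ ≥ 14/24 = 7/12.
Helion: cooperation gives 22 each period; deviation gives 31 once then 11 forever.
  ρ ≥ 9/20.
Both must hold, so the binding constraint is Lab 1's: ρ ≥ 7/12.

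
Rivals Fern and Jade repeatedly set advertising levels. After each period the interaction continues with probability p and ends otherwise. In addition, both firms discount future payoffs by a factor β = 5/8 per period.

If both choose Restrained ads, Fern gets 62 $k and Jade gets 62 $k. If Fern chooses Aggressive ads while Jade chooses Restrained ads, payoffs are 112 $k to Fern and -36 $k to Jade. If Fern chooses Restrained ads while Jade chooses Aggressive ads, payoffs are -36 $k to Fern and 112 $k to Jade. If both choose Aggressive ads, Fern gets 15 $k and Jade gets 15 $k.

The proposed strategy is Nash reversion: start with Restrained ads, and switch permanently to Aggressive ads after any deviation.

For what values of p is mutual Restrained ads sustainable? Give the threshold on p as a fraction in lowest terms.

80/97

Expected continuation weight on next period's payoff is β·p = 5/8·p, which plays the role of the discount factor.
Cooperation requires 5/8·p ≥ (112−62)/(112−15) = 50/97, hence p ≥ 80/97.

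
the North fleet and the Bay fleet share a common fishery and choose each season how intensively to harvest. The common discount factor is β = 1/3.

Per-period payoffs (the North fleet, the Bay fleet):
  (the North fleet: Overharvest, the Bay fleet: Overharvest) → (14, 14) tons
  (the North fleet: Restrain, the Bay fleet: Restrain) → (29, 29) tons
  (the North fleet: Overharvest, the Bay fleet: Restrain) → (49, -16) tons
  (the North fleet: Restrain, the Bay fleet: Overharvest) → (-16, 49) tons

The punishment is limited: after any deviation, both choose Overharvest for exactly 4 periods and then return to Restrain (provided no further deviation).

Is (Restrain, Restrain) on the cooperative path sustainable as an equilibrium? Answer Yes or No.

Comparing payoff streams over the 5 periods until play realigns: cooperate → 29(1+β+…+β^4); deviate → 49 + 14(β+…+β^4).
Cooperation is sustained iff (29−14)(β+…+β^4) ≥ 49−29.
β+…+β^4 = 1/3·(1−(1/3)^4)/(1−1/3) = 0.4938, and (49−29)/(29−14) = 1.3333.
0.4938 < 1.3333, so cooperation is not sustainable.

No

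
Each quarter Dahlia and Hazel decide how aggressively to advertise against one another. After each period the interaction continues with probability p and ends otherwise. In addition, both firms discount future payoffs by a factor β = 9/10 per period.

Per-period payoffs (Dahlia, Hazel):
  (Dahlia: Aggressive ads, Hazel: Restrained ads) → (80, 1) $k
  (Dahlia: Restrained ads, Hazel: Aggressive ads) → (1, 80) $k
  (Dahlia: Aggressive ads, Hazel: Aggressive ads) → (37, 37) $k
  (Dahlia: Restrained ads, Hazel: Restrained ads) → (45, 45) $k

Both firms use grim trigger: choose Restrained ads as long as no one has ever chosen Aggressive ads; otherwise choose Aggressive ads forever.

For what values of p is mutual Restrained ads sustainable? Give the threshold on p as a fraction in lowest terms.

With continuation probability p and discount β, the effective per-period discount factor is βp.
Grim-trigger IC: βp ≥ (80−45)/(80−37) = 35/43.
So p ≥ (35/43)/(9/10) = 350/387.

350/387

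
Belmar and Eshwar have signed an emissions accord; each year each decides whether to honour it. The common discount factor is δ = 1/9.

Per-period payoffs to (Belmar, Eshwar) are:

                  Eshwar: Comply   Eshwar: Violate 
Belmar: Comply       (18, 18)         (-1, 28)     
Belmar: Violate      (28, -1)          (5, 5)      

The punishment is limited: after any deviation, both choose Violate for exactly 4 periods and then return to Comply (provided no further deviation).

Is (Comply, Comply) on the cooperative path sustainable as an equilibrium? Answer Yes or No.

IC: δ+…+δ^4 ≥ (28−18)/(18−5) = 10/13.
At δ = 1/9: partial sum = 0.1250 < 0.7692. Cooperation not sustainable.

No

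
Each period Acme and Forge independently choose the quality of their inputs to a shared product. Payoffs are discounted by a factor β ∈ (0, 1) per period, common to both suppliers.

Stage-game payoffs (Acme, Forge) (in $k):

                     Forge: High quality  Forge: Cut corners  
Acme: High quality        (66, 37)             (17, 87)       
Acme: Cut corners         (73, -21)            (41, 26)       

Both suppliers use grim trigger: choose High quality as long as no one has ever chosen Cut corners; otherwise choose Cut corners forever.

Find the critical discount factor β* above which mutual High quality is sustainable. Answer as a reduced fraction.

50/61

For Acme: deviation gain 73−66 = 7, per-period punishment loss 66−41 = 25. IC gives β ≥ 7/32.
For Forge: gain 50, loss 11 per period, so β ≥ 50/61.
The tighter constraint is Forge's, so cooperation needs β ≥ 50/61.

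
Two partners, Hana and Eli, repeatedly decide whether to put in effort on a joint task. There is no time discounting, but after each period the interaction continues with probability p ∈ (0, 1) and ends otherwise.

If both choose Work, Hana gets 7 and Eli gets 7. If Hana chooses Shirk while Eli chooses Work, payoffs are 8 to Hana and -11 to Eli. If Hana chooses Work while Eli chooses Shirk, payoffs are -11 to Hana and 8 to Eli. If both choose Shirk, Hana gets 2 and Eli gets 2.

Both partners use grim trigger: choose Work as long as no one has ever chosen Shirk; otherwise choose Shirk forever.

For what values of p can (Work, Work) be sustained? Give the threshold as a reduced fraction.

1/6

With no time discounting, the continuation probability p plays the role of the discount factor.
Grim-trigger IC: 7/(1−p) ≥ 8 + 2p/(1−p) ⇒ p ≥ (8−7)/(8−2) = 1/6.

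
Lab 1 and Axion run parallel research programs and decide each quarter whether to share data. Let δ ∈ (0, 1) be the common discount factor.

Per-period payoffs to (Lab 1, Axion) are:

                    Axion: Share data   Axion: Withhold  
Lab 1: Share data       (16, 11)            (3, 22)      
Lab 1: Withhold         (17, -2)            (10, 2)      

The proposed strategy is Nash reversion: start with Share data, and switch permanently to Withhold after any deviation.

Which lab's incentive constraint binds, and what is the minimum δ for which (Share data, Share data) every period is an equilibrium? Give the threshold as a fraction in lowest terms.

Axion; δ ≥ 11/20

For Lab 1: deviation gain 17−16 = 1, per-period punishment loss 16−10 = 6. IC gives δ ≥ 1/7.
For Axion: gain 11, loss 9 per period, so δ ≥ 11/20.
The tighter constraint is Axion's, so cooperation needs δ ≥ 11/20.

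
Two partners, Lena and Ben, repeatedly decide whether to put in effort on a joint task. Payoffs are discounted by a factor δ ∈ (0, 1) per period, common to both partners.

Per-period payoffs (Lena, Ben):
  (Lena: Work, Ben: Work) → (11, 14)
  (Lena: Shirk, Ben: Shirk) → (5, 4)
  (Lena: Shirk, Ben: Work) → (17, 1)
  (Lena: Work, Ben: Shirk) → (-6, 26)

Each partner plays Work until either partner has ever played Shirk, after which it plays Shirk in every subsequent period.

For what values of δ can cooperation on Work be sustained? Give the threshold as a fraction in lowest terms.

Lena: cooperation gives 11 each period; deviation gives 17 once then 5 forever.
  11/(1−δ) ≥ 17 + 5δ/(1−δ) ⇒ δ ≥ 6/12 = 1/2.
Ben: cooperation gives 14 each period; deviation gives 26 once then 4 forever.
  δ ≥ 12/22 = 6/11.
Both must hold, so the binding constraint is Ben's: δ ≥ 6/11.

6/11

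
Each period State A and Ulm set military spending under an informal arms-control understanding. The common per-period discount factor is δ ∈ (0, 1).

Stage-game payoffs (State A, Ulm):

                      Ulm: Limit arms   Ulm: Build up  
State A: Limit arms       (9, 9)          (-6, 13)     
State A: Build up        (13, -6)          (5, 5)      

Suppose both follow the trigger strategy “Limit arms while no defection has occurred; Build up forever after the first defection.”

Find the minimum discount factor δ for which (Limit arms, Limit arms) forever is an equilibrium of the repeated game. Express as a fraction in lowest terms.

1/2

9/(1−δ) ≥ 13 + 5δ/(1−δ)
9 ≥ 13 − 8δ
δ ≥ 4/8 = 1/2.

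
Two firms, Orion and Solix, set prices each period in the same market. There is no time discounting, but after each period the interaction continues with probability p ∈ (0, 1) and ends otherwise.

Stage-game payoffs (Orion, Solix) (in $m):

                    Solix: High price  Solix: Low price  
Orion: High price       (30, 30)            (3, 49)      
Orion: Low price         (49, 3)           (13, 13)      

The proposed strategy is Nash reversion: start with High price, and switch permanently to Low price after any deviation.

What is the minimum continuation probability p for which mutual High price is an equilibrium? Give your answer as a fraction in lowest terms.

19/36

With no time discounting, the continuation probability p plays the role of the discount factor.
Grim-trigger IC: 30/(1−p) ≥ 49 + 13p/(1−p) ⇒ p ≥ (49−30)/(49−13) = 19/36.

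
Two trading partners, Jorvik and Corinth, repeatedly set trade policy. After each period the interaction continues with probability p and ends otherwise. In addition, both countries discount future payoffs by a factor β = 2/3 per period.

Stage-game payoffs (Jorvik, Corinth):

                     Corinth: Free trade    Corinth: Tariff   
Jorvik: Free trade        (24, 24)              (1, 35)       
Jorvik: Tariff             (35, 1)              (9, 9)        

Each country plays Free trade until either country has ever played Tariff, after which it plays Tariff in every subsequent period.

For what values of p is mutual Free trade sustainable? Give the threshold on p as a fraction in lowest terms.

33/52

With continuation probability p and discount β, the effective per-period discount factor is βp.
Grim-trigger IC: βp ≥ (35−24)/(35−9) = 11/26.
So p ≥ (11/26)/(2/3) = 33/52.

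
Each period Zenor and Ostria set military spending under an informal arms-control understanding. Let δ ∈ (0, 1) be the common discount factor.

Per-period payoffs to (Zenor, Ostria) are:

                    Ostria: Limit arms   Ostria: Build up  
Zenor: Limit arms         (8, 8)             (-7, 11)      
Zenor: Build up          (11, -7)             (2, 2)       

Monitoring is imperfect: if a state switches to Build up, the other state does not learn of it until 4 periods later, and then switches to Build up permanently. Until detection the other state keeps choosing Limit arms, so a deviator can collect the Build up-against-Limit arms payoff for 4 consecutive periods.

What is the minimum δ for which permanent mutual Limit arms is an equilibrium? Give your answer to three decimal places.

0.760

Deviating for the 4 undetected periods gains 11−8 = 3 per period over cooperation, then loses 8−2 = 6 per period forever once punishment starts.
Gain: 3(1 + δ + … + δ^3); loss: 6·δ^4/(1−δ).
No profitable deviation ⇔ 3(1−δ^4) ≤ 6·δ^4, i.e. δ^4 ≥ 3/(3+6) = 1/3.
Hence δ ≥ (1/3)^(1/4) ≈ 0.760.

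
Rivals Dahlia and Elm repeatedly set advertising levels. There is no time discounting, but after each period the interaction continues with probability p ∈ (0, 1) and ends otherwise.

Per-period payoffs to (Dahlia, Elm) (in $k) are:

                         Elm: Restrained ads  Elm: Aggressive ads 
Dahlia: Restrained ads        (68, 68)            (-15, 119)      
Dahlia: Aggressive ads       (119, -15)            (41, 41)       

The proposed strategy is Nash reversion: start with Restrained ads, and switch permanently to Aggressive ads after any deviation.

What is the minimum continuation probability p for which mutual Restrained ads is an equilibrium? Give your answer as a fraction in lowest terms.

Expected cooperation value is 68 + p·68 + p²·68 + … = 68/(1−p); deviation gives 119 + p·41/(1−p).
68 ≥ 119(1−p) + 41p ⇒ 78p ≥ 51 ⇒ p ≥ 51/78 = 17/26.

17/26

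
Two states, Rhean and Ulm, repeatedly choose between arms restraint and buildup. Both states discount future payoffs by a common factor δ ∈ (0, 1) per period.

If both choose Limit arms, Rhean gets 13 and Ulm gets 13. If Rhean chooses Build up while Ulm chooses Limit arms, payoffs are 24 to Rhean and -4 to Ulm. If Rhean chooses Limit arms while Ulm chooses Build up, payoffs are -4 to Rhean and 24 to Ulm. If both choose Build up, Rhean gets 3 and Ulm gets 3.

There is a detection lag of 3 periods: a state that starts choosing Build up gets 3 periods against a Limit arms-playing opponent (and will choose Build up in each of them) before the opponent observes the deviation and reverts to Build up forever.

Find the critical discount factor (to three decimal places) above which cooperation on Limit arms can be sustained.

0.806

A deviator earns 24 for 3 periods, then 3 forever; cooperating earns 13 forever. Multiplying the IC by (1−δ):
13 ≥ 24(1−δ^3) + 3δ^3, so 21·δ^3 ≥ 11 and δ^3 ≥ 11/21.
δ ≥ (11/21)^(1/3) ≈ 0.806.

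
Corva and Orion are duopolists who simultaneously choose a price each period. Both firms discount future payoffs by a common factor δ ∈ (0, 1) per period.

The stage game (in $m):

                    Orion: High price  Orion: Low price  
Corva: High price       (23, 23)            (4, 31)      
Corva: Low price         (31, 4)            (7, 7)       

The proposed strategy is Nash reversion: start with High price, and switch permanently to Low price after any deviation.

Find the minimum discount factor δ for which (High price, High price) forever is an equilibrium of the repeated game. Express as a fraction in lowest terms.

1/3

One-period gain from deviating is 31 − 23 = 8. The loss is 23 − 7 = 16 in every subsequent period, with present value 16·δ/(1−δ).
Deviation is unprofitable when 16·δ/(1−δ) ≥ 8, i.e. δ/(1−δ) ≥ 1/2.
Equivalently δ ≥ 8/(8+16) = 1/3.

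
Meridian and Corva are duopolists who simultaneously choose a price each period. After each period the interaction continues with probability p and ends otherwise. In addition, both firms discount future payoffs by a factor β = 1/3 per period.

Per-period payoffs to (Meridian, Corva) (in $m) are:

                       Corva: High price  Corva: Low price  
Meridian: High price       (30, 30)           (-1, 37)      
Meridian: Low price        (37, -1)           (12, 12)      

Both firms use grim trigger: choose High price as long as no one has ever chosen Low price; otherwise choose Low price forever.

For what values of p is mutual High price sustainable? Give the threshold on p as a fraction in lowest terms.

21/25

Expected continuation weight on next period's payoff is β·p = 1/3·p, which plays the role of the discount factor.
Cooperation requires 1/3·p ≥ (37−30)/(37−12) = 7/25, hence p ≥ 21/25.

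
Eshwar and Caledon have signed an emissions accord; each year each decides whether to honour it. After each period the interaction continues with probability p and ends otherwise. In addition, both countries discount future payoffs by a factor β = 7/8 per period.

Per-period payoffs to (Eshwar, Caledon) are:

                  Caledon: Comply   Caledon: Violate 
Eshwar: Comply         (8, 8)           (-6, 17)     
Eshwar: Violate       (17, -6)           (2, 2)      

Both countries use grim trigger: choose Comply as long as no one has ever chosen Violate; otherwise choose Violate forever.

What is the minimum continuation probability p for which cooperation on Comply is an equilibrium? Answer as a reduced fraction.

24/35

Expected continuation weight on next period's payoff is β·p = 7/8·p, which plays the role of the discount factor.
Cooperation requires 7/8·p ≥ (17−8)/(17−2) = 3/5, hence p ≥ 24/35.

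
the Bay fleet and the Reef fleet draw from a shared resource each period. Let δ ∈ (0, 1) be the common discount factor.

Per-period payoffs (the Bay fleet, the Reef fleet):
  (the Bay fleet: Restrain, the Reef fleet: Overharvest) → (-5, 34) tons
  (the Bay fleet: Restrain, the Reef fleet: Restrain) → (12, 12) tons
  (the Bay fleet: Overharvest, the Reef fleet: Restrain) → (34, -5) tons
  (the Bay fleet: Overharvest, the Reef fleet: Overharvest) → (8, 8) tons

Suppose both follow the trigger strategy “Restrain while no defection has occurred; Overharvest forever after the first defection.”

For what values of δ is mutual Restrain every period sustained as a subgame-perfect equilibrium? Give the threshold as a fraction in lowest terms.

Under grim trigger the critical discount factor is (T−C)/(T−P) with T = 34, C = 12, P = 8.
δ* = (34−12)/(34−8) = 22/26 = 11/13.

11/13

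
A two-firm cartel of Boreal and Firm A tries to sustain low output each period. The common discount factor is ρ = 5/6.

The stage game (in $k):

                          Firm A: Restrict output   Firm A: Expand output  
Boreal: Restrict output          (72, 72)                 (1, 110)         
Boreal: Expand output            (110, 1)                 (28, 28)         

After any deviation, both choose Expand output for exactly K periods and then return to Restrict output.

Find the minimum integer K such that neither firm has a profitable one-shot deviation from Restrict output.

No profitable deviation requires (72−28)(ρ+…+ρ^K) ≥ 110−72, i.e. ρ+…+ρ^K ≥ 19/22 ≈ 0.8636.
With ρ = 5/6, the partial sums are K=1: 0.8333, K=2: 1.5278.
K = 2 is the first length at which the sum reaches 0.8636.

2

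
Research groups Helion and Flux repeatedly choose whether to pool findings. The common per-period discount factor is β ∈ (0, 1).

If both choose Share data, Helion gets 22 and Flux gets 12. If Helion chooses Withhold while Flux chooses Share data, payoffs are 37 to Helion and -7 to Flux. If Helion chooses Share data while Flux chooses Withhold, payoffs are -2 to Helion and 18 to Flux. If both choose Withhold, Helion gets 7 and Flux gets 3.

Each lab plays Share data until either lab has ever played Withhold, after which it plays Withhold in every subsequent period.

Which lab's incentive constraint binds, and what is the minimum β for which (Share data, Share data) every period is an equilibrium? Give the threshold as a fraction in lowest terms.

Helion's threshold: (37−22)/(37−7) = 1/2.
Flux's threshold: (18−12)/(18−3) = 2/5.
1/2 > 2/5, so Helion binds and β* = 1/2.

Helion; β ≥ 1/2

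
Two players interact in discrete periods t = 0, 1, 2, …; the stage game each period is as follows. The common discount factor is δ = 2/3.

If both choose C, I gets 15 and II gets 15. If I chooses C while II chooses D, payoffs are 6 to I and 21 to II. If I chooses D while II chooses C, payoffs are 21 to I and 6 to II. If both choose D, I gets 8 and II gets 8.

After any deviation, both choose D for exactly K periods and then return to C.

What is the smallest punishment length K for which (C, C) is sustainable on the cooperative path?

2

Need Σ_{k=1}^{K} δ^k ≥ (21−15)/(15−8) = 0.8571 at δ = 2/3.
At K = 1 the sum is 0.6667 < 0.8571; at K = 2 it is 1.1111 ≥ 0.8571.
So the minimum punishment length is K = 2.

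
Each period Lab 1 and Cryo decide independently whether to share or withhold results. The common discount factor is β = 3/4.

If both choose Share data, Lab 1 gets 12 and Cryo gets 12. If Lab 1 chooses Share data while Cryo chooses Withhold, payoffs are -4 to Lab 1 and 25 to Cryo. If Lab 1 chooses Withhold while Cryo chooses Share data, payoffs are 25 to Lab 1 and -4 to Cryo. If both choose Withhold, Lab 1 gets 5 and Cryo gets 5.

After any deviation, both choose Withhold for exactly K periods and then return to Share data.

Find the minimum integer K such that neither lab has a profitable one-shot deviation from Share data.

4

Need Σ_{k=1}^{K} β^k ≥ (25−12)/(12−5) = 1.8571 at β = 3/4.
At K = 3 the sum is 1.7344 < 1.8571; at K = 4 it is 2.0508 ≥ 1.8571.
So the minimum punishment length is K = 4.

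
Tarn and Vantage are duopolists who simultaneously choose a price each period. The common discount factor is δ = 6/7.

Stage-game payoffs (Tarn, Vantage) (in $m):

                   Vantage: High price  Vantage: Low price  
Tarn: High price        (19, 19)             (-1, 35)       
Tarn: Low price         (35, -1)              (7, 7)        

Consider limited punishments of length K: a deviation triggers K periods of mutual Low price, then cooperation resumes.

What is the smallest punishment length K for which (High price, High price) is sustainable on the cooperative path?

Need Σ_{k=1}^{K} δ^k ≥ (35−19)/(19−7) = 1.3333 at δ = 6/7.
At K = 1 the sum is 0.8571 < 1.3333; at K = 2 it is 1.5918 ≥ 1.3333.
So the minimum punishment length is K = 2.

2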